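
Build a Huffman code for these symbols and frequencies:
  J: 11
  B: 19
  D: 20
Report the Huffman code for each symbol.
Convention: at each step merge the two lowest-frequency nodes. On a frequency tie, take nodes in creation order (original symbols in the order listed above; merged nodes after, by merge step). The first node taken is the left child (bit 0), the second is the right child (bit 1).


Huffman tree construction:
Step 1: Merge J(11) + B(19) = 30
Step 2: Merge D(20) + (J+B)(30) = 50
Read each symbol's code off the tree from the root (left child = 0, right child = 1).

Codes:
  J: 10 (length 2)
  B: 11 (length 2)
  D: 0 (length 1)
Average code length: 80/50 = 1.6000 bits/symbol


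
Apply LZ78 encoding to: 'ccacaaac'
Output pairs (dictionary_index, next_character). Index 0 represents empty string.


LZ78 encoding steps:
Dictionary: {0: ''}
Step 1: w='' (idx 0), next='c' -> output (0, 'c'), add 'c' as idx 1
Step 2: w='c' (idx 1), next='a' -> output (1, 'a'), add 'ca' as idx 2
Step 3: w='ca' (idx 2), next='a' -> output (2, 'a'), add 'caa' as idx 3
Step 4: w='' (idx 0), next='a' -> output (0, 'a'), add 'a' as idx 4
Step 5: w='c' (idx 1), end of input -> output (1, '')


Encoded: [(0, 'c'), (1, 'a'), (2, 'a'), (0, 'a'), (1, '')]


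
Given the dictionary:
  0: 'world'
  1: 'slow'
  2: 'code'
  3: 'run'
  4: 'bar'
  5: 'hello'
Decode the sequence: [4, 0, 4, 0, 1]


Look up each index in the dictionary:
  4 -> 'bar'
  0 -> 'world'
  4 -> 'bar'
  0 -> 'world'
  1 -> 'slow'

Decoded: "bar world bar world slow"


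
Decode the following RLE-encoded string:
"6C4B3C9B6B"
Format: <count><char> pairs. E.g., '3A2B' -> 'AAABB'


Expanding each <count><char> pair:
  6C -> 'CCCCCC'
  4B -> 'BBBB'
  3C -> 'CCC'
  9B -> 'BBBBBBBBB'
  6B -> 'BBBBBB'

Decoded = CCCCCCBBBBCCCBBBBBBBBBBBBBBB


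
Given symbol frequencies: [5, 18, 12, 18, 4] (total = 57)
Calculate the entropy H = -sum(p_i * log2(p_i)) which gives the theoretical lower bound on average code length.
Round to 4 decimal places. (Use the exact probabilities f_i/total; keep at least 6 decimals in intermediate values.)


Per-symbol terms -p_i * log2(p_i) with p_i = f_i/57:
  p = 5/57 = 0.087719: log2(p) = -3.510962, -p*log2(p) = 0.307979
  p = 18/57 = 0.315789: log2(p) = -1.662965, -p*log2(p) = 0.525147
  p = 12/57 = 0.210526: log2(p) = -2.247928, -p*log2(p) = 0.473248
  p = 18/57 = 0.315789: log2(p) = -1.662965, -p*log2(p) = 0.525147
  p = 4/57 = 0.070175: log2(p) = -3.832890, -p*log2(p) = 0.268975
H = 0.307979 + 0.525147 + 0.473248 + 0.525147 + 0.268975 = 2.100496

H = 2.1005 bits/symbol


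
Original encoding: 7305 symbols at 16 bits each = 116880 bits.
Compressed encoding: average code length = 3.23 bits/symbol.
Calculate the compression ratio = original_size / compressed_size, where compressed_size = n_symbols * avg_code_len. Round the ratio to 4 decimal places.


original_size = n_symbols * orig_bits = 7305 * 16 = 116880 bits
compressed_size = n_symbols * avg_code_len = 7305 * 3.23 = 23595.15 bits
ratio = original_size / compressed_size = 116880 / 23595.15 = 4.9536

Compression ratio = 4.9536


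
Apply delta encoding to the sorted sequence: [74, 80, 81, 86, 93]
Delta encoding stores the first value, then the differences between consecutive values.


First value: 74
Deltas:
  80 - 74 = 6
  81 - 80 = 1
  86 - 81 = 5
  93 - 86 = 7


Delta encoded: [74, 6, 1, 5, 7]


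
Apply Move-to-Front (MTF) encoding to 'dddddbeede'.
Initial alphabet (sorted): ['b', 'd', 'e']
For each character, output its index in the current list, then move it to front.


MTF encoding:
'd': index 1 in ['b', 'd', 'e'] -> ['d', 'b', 'e']
'd': index 0 in ['d', 'b', 'e'] -> ['d', 'b', 'e']
'd': index 0 in ['d', 'b', 'e'] -> ['d', 'b', 'e']
'd': index 0 in ['d', 'b', 'e'] -> ['d', 'b', 'e']
'd': index 0 in ['d', 'b', 'e'] -> ['d', 'b', 'e']
'b': index 1 in ['d', 'b', 'e'] -> ['b', 'd', 'e']
'e': index 2 in ['b', 'd', 'e'] -> ['e', 'b', 'd']
'e': index 0 in ['e', 'b', 'd'] -> ['e', 'b', 'd']
'd': index 2 in ['e', 'b', 'd'] -> ['d', 'e', 'b']
'e': index 1 in ['d', 'e', 'b'] -> ['e', 'd', 'b']


Output: [1, 0, 0, 0, 0, 1, 2, 0, 2, 1]


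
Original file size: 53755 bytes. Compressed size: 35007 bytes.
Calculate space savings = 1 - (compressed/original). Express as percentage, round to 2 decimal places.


ratio = compressed/original = 35007/53755 = 0.651232
savings = 1 - ratio = 1 - 0.651232 = 0.348768
as a percentage: 0.348768 * 100 = 34.88%

Space savings = 1 - 35007/53755 = 34.88%


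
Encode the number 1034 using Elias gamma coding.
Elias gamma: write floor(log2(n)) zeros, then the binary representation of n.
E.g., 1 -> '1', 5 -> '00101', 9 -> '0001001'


num_bits = floor(log2(1034)) + 1 = 11
leading_zeros = num_bits - 1 = 10
binary(1034) = 10000001010

Elias gamma(1034) = '0000000000' + '10000001010' = 000000000010000001010 (21 bits)


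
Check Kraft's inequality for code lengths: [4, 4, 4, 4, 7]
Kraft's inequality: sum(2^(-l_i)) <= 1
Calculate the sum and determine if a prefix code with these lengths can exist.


Sum = 2^(-4) + 2^(-4) + 2^(-4) + 2^(-4) + 2^(-7)
    = 0.0625 + 0.0625 + 0.0625 + 0.0625 + 0.0078125
    = 33/128 = 0.2578125
Since 0.2578125 <= 1, Kraft's inequality IS satisfied.
A prefix code with these lengths CAN exist.

Kraft sum = 0.2578125. Satisfied.


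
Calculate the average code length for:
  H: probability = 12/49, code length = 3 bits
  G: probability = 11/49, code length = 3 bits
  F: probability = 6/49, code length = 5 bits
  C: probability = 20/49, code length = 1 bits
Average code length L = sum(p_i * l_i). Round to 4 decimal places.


Weighted contributions p_i * l_i:
  H: (12/49) * 3 = 36/49
  G: (11/49) * 3 = 33/49
  F: (6/49) * 5 = 30/49
  C: (20/49) * 1 = 20/49
Sum = (36 + 33 + 30 + 20)/49 = 119/49

L = 119/49 = 2.4286 bits/symbol


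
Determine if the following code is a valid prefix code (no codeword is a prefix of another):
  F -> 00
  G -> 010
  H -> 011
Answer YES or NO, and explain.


Checking each pair (does one codeword prefix another?):
  F='00' vs G='010': no prefix
  F='00' vs H='011': no prefix
  G='010' vs F='00': no prefix
  G='010' vs H='011': no prefix
  H='011' vs F='00': no prefix
  H='011' vs G='010': no prefix
No violation found over all pairs.

YES -- this is a valid prefix code. No codeword is a prefix of any other codeword.


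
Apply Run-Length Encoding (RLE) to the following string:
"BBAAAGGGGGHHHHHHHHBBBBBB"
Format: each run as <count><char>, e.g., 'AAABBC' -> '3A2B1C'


Scanning runs left to right:
  i=0: run of 'B' x 2 -> '2B'
  i=2: run of 'A' x 3 -> '3A'
  i=5: run of 'G' x 5 -> '5G'
  i=10: run of 'H' x 8 -> '8H'
  i=18: run of 'B' x 6 -> '6B'

RLE = 2B3A5G8H6B


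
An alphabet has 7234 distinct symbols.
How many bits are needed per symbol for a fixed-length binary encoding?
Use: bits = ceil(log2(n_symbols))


log2(7234) = 12.8206
Bracket: 2^12 = 4096 < 7234 <= 2^13 = 8192
So ceil(log2(7234)) = 13

bits = ceil(log2(7234)) = ceil(12.8206) = 13 bits


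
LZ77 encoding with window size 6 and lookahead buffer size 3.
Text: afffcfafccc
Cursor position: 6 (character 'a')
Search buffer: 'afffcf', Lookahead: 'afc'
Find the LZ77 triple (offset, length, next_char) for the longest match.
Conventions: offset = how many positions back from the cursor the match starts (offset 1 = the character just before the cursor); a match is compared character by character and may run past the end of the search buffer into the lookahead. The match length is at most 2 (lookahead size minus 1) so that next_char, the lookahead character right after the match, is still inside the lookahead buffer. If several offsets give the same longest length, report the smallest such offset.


Try each offset into the search buffer:
  offset=1 (pos 5, char 'f'): match length 0
  offset=2 (pos 4, char 'c'): match length 0
  offset=3 (pos 3, char 'f'): match length 0
  offset=4 (pos 2, char 'f'): match length 0
  offset=5 (pos 1, char 'f'): match length 0
  offset=6 (pos 0, char 'a'): match length 2
Longest match has length 2 at offset 6.
next_char = character at position 6 + 2 = 8 -> 'c'

Best match: offset=6, length=2 (matching 'af' starting at position 0)
LZ77 triple: (6, 2, 'c')


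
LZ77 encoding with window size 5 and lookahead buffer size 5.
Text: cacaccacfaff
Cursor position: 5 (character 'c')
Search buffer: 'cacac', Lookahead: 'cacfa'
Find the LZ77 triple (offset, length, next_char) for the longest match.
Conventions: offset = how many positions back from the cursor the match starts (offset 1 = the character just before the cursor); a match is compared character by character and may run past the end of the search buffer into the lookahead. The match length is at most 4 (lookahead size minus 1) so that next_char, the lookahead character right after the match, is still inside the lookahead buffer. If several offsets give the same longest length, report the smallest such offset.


Try each offset into the search buffer:
  offset=1 (pos 4, char 'c'): match length 1
  offset=2 (pos 3, char 'a'): match length 0
  offset=3 (pos 2, char 'c'): match length 3
  offset=4 (pos 1, char 'a'): match length 0
  offset=5 (pos 0, char 'c'): match length 3
Longest match has length 3, found at offsets 3, 5; take the smallest, offset 3.
next_char = character at position 5 + 3 = 8 -> 'f'

Best match: offset=3, length=3 (matching 'cac' starting at position 2)
LZ77 triple: (3, 3, 'f')


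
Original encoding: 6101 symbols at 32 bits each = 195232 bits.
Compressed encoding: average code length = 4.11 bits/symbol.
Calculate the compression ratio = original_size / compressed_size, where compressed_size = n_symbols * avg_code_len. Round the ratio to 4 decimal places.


original_size = n_symbols * orig_bits = 6101 * 32 = 195232 bits
compressed_size = n_symbols * avg_code_len = 6101 * 4.11 = 25075.11 bits
ratio = original_size / compressed_size = 195232 / 25075.11 = 7.7859

Compression ratio = 7.7859


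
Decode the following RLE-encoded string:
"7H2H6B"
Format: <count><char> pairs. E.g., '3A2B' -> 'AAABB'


Expanding each <count><char> pair:
  7H -> 'HHHHHHH'
  2H -> 'HH'
  6B -> 'BBBBBB'

Decoded = HHHHHHHHHBBBBBB


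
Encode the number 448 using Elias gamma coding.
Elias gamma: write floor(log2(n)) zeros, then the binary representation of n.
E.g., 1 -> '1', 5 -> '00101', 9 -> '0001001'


num_bits = floor(log2(448)) + 1 = 9
leading_zeros = num_bits - 1 = 8
binary(448) = 111000000

Elias gamma(448) = '00000000' + '111000000' = 00000000111000000 (17 bits)


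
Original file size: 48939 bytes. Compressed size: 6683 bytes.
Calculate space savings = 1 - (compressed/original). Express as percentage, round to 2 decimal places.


ratio = compressed/original = 6683/48939 = 0.136558
savings = 1 - ratio = 1 - 0.136558 = 0.863442
as a percentage: 0.863442 * 100 = 86.34%

Space savings = 1 - 6683/48939 = 86.34%


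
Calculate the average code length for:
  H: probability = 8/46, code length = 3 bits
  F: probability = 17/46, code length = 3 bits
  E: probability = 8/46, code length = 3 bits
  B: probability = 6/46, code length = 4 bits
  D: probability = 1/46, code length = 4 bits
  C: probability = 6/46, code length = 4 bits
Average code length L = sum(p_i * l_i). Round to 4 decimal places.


Weighted contributions p_i * l_i:
  H: (8/46) * 3 = 24/46
  F: (17/46) * 3 = 51/46
  E: (8/46) * 3 = 24/46
  B: (6/46) * 4 = 24/46
  D: (1/46) * 4 = 4/46
  C: (6/46) * 4 = 24/46
Sum = (24 + 51 + 24 + 24 + 4 + 24)/46 = 151/46

L = 151/46 = 3.2826 bits/symbol


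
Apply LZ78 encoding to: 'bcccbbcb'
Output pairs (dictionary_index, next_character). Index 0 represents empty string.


LZ78 encoding steps:
Dictionary: {0: ''}
Step 1: w='' (idx 0), next='b' -> output (0, 'b'), add 'b' as idx 1
Step 2: w='' (idx 0), next='c' -> output (0, 'c'), add 'c' as idx 2
Step 3: w='c' (idx 2), next='c' -> output (2, 'c'), add 'cc' as idx 3
Step 4: w='b' (idx 1), next='b' -> output (1, 'b'), add 'bb' as idx 4
Step 5: w='c' (idx 2), next='b' -> output (2, 'b'), add 'cb' as idx 5


Encoded: [(0, 'b'), (0, 'c'), (2, 'c'), (1, 'b'), (2, 'b')]


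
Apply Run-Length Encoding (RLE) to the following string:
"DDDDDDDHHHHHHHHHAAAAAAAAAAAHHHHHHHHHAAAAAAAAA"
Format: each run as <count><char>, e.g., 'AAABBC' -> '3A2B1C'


Scanning runs left to right:
  i=0: run of 'D' x 7 -> '7D'
  i=7: run of 'H' x 9 -> '9H'
  i=16: run of 'A' x 11 -> '11A'
  i=27: run of 'H' x 9 -> '9H'
  i=36: run of 'A' x 9 -> '9A'

RLE = 7D9H11A9H9A


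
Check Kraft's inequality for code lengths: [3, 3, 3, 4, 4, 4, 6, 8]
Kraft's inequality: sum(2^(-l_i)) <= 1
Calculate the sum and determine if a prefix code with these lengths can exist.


Sum = 2^(-3) + 2^(-3) + 2^(-3) + 2^(-4) + 2^(-4) + 2^(-4) + 2^(-6) + 2^(-8)
    = 0.125 + 0.125 + 0.125 + 0.0625 + 0.0625 + 0.0625 + 0.015625 + 0.00390625
    = 149/256 = 0.58203125
Since 0.58203125 <= 1, Kraft's inequality IS satisfied.
A prefix code with these lengths CAN exist.

Kraft sum = 0.58203125. Satisfied.


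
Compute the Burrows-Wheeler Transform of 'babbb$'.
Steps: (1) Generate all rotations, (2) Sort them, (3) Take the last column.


Rotations (sorted):
  0: $babbb -> last char: b
  1: abbb$b -> last char: b
  2: b$babb -> last char: b
  3: babbb$ -> last char: $
  4: bb$bab -> last char: b
  5: bbb$ba -> last char: a


BWT = bbb$ba


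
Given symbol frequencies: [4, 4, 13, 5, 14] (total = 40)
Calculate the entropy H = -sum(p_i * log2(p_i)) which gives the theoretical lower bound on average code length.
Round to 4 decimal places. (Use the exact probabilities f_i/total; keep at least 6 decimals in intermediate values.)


Per-symbol terms -p_i * log2(p_i) with p_i = f_i/40:
  p = 4/40 = 0.100000: log2(p) = -3.321928, -p*log2(p) = 0.332193
  p = 4/40 = 0.100000: log2(p) = -3.321928, -p*log2(p) = 0.332193
  p = 13/40 = 0.325000: log2(p) = -1.621488, -p*log2(p) = 0.526984
  p = 5/40 = 0.125000: log2(p) = -3.000000, -p*log2(p) = 0.375000
  p = 14/40 = 0.350000: log2(p) = -1.514573, -p*log2(p) = 0.530101
H = 0.332193 + 0.332193 + 0.526984 + 0.375000 + 0.530101 = 2.096471

H = 2.0965 bits/symbol


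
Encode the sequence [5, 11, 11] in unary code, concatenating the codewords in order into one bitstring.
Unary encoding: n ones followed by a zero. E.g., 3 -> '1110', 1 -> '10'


Encode each number as n ones followed by a terminating 0:
  5 -> 111110 (6 bits)
  11 -> 111111111110 (12 bits)
  11 -> 111111111110 (12 bits)
Total length = 6 + 12 + 12 = 30 bits.

Unary([5, 11, 11]) = 111110111111111110111111111110 (30 bits)


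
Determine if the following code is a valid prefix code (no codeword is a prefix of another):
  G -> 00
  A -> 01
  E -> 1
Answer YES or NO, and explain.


Checking each pair (does one codeword prefix another?):
  G='00' vs A='01': no prefix
  G='00' vs E='1': no prefix
  A='01' vs G='00': no prefix
  A='01' vs E='1': no prefix
  E='1' vs G='00': no prefix
  E='1' vs A='01': no prefix
No violation found over all pairs.

YES -- this is a valid prefix code. No codeword is a prefix of any other codeword.


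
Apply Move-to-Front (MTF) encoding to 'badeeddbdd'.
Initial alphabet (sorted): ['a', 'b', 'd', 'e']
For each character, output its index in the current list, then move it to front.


MTF encoding:
'b': index 1 in ['a', 'b', 'd', 'e'] -> ['b', 'a', 'd', 'e']
'a': index 1 in ['b', 'a', 'd', 'e'] -> ['a', 'b', 'd', 'e']
'd': index 2 in ['a', 'b', 'd', 'e'] -> ['d', 'a', 'b', 'e']
'e': index 3 in ['d', 'a', 'b', 'e'] -> ['e', 'd', 'a', 'b']
'e': index 0 in ['e', 'd', 'a', 'b'] -> ['e', 'd', 'a', 'b']
'd': index 1 in ['e', 'd', 'a', 'b'] -> ['d', 'e', 'a', 'b']
'd': index 0 in ['d', 'e', 'a', 'b'] -> ['d', 'e', 'a', 'b']
'b': index 3 in ['d', 'e', 'a', 'b'] -> ['b', 'd', 'e', 'a']
'd': index 1 in ['b', 'd', 'e', 'a'] -> ['d', 'b', 'e', 'a']
'd': index 0 in ['d', 'b', 'e', 'a'] -> ['d', 'b', 'e', 'a']


Output: [1, 1, 2, 3, 0, 1, 0, 3, 1, 0]


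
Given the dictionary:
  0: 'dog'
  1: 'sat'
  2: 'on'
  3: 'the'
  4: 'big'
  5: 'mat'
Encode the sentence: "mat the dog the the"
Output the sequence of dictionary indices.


Look up each word in the dictionary:
  'mat' -> 5
  'the' -> 3
  'dog' -> 0
  'the' -> 3
  'the' -> 3

Encoded: [5, 3, 0, 3, 3]


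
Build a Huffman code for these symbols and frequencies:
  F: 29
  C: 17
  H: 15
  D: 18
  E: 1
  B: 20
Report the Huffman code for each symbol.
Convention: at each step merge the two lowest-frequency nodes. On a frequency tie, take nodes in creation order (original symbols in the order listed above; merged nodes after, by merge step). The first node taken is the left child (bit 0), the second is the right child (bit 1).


Huffman tree construction:
Step 1: Merge E(1) + H(15) = 16
Step 2: Merge (E+H)(16) + C(17) = 33
Step 3: Merge D(18) + B(20) = 38
Step 4: Merge F(29) + ((E+H)+C)(33) = 62
Step 5: Merge (D+B)(38) + (F+((E+H)+C))(62) = 100
Read each symbol's code off the tree from the root (left child = 0, right child = 1).

Codes:
  F: 10 (length 2)
  C: 111 (length 3)
  H: 1101 (length 4)
  D: 00 (length 2)
  E: 1100 (length 4)
  B: 01 (length 2)
Average code length: 249/100 = 2.4900 bits/symbol


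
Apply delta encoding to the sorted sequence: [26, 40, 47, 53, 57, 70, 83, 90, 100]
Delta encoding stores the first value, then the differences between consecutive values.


First value: 26
Deltas:
  40 - 26 = 14
  47 - 40 = 7
  53 - 47 = 6
  57 - 53 = 4
  70 - 57 = 13
  83 - 70 = 13
  90 - 83 = 7
  100 - 90 = 10


Delta encoded: [26, 14, 7, 6, 4, 13, 13, 7, 10]


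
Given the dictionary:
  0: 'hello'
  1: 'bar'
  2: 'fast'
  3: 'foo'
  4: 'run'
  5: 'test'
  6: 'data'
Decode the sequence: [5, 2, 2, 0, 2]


Look up each index in the dictionary:
  5 -> 'test'
  2 -> 'fast'
  2 -> 'fast'
  0 -> 'hello'
  2 -> 'fast'

Decoded: "test fast fast hello fast"


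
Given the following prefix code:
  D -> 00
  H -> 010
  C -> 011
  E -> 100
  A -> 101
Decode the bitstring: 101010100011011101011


Decoding step by step:
Bits 101 -> A
Bits 010 -> H
Bits 100 -> E
Bits 011 -> C
Bits 011 -> C
Bits 101 -> A
Bits 011 -> C


Decoded message: AHECCAC


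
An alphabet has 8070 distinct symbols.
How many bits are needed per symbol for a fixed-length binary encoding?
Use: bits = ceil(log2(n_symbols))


log2(8070) = 12.9784
Bracket: 2^12 = 4096 < 8070 <= 2^13 = 8192
So ceil(log2(8070)) = 13

bits = ceil(log2(8070)) = ceil(12.9784) = 13 bits


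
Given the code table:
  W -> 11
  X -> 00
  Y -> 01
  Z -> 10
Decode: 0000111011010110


Decoding:
00 -> X
00 -> X
11 -> W
10 -> Z
11 -> W
01 -> Y
01 -> Y
10 -> Z


Result: XXWZWYYZ


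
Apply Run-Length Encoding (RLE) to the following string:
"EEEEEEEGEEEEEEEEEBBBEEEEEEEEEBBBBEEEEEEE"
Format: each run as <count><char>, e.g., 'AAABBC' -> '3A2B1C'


Scanning runs left to right:
  i=0: run of 'E' x 7 -> '7E'
  i=7: run of 'G' x 1 -> '1G'
  i=8: run of 'E' x 9 -> '9E'
  i=17: run of 'B' x 3 -> '3B'
  i=20: run of 'E' x 9 -> '9E'
  i=29: run of 'B' x 4 -> '4B'
  i=33: run of 'E' x 7 -> '7E'

RLE = 7E1G9E3B9E4B7E


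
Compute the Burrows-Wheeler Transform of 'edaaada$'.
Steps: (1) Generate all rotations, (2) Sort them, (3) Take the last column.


Rotations (sorted):
  0: $edaaada -> last char: a
  1: a$edaaad -> last char: d
  2: aaada$ed -> last char: d
  3: aada$eda -> last char: a
  4: ada$edaa -> last char: a
  5: da$edaaa -> last char: a
  6: daaada$e -> last char: e
  7: edaaada$ -> last char: $


BWT = addaaae$


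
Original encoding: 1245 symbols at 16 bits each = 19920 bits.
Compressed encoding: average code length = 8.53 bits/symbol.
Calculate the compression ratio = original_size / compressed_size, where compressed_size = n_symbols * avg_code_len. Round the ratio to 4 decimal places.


original_size = n_symbols * orig_bits = 1245 * 16 = 19920 bits
compressed_size = n_symbols * avg_code_len = 1245 * 8.53 = 10619.85 bits
ratio = original_size / compressed_size = 19920 / 10619.85 = 1.8757

Compression ratio = 1.8757


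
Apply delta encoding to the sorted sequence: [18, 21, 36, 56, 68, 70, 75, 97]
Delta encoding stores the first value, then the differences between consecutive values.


First value: 18
Deltas:
  21 - 18 = 3
  36 - 21 = 15
  56 - 36 = 20
  68 - 56 = 12
  70 - 68 = 2
  75 - 70 = 5
  97 - 75 = 22


Delta encoded: [18, 3, 15, 20, 12, 2, 5, 22]


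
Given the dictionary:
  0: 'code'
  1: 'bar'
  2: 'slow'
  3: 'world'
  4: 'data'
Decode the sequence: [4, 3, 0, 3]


Look up each index in the dictionary:
  4 -> 'data'
  3 -> 'world'
  0 -> 'code'
  3 -> 'world'

Decoded: "data world code world"


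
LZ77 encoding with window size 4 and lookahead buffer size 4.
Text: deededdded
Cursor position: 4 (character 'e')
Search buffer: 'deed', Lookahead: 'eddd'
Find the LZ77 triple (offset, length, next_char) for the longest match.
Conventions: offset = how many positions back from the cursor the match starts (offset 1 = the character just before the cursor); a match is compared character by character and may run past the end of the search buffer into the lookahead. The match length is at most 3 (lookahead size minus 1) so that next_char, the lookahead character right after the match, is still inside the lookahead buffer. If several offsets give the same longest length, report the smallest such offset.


Try each offset into the search buffer:
  offset=1 (pos 3, char 'd'): match length 0
  offset=2 (pos 2, char 'e'): match length 2
  offset=3 (pos 1, char 'e'): match length 1
  offset=4 (pos 0, char 'd'): match length 0
Longest match has length 2 at offset 2.
next_char = character at position 4 + 2 = 6 -> 'd'

Best match: offset=2, length=2 (matching 'ed' starting at position 2)
LZ77 triple: (2, 2, 'd')


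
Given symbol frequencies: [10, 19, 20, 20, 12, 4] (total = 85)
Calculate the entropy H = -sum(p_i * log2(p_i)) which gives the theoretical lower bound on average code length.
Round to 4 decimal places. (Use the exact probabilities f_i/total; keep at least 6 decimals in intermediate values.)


Per-symbol terms -p_i * log2(p_i) with p_i = f_i/85:
  p = 10/85 = 0.117647: log2(p) = -3.087463, -p*log2(p) = 0.363231
  p = 19/85 = 0.223529: log2(p) = -2.161463, -p*log2(p) = 0.483151
  p = 20/85 = 0.235294: log2(p) = -2.087463, -p*log2(p) = 0.491168
  p = 20/85 = 0.235294: log2(p) = -2.087463, -p*log2(p) = 0.491168
  p = 12/85 = 0.141176: log2(p) = -2.824428, -p*log2(p) = 0.398743
  p = 4/85 = 0.047059: log2(p) = -4.409391, -p*log2(p) = 0.207501
H = 0.363231 + 0.483151 + 0.491168 + 0.491168 + 0.398743 + 0.207501 = 2.434962

H = 2.435 bits/symbol


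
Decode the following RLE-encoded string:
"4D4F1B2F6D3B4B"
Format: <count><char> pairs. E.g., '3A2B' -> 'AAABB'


Expanding each <count><char> pair:
  4D -> 'DDDD'
  4F -> 'FFFF'
  1B -> 'B'
  2F -> 'FF'
  6D -> 'DDDDDD'
  3B -> 'BBB'
  4B -> 'BBBB'

Decoded = DDDDFFFFBFFDDDDDDBBBBBBB


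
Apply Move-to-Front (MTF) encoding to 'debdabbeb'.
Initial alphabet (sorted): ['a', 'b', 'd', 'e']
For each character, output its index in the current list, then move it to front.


MTF encoding:
'd': index 2 in ['a', 'b', 'd', 'e'] -> ['d', 'a', 'b', 'e']
'e': index 3 in ['d', 'a', 'b', 'e'] -> ['e', 'd', 'a', 'b']
'b': index 3 in ['e', 'd', 'a', 'b'] -> ['b', 'e', 'd', 'a']
'd': index 2 in ['b', 'e', 'd', 'a'] -> ['d', 'b', 'e', 'a']
'a': index 3 in ['d', 'b', 'e', 'a'] -> ['a', 'd', 'b', 'e']
'b': index 2 in ['a', 'd', 'b', 'e'] -> ['b', 'a', 'd', 'e']
'b': index 0 in ['b', 'a', 'd', 'e'] -> ['b', 'a', 'd', 'e']
'e': index 3 in ['b', 'a', 'd', 'e'] -> ['e', 'b', 'a', 'd']
'b': index 1 in ['e', 'b', 'a', 'd'] -> ['b', 'e', 'a', 'd']


Output: [2, 3, 3, 2, 3, 2, 0, 3, 1]


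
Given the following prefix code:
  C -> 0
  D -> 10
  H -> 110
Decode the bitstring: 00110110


Decoding step by step:
Bits 0 -> C
Bits 0 -> C
Bits 110 -> H
Bits 110 -> H


Decoded message: CCHH


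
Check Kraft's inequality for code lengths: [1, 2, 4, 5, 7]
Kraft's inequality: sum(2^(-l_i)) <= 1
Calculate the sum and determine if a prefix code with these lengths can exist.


Sum = 2^(-1) + 2^(-2) + 2^(-4) + 2^(-5) + 2^(-7)
    = 0.5 + 0.25 + 0.0625 + 0.03125 + 0.0078125
    = 109/128 = 0.8515625
Since 0.8515625 <= 1, Kraft's inequality IS satisfied.
A prefix code with these lengths CAN exist.

Kraft sum = 0.8515625. Satisfied.


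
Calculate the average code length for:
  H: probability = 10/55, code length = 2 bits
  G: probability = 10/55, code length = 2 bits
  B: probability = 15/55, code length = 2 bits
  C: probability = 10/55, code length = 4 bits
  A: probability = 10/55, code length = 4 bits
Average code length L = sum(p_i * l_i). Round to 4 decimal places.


Weighted contributions p_i * l_i:
  H: (10/55) * 2 = 20/55
  G: (10/55) * 2 = 20/55
  B: (15/55) * 2 = 30/55
  C: (10/55) * 4 = 40/55
  A: (10/55) * 4 = 40/55
Sum = (20 + 20 + 30 + 40 + 40)/55 = 150/55

L = 150/55 = 2.7273 bits/symbol


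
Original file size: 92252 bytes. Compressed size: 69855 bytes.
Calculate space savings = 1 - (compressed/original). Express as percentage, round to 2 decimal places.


ratio = compressed/original = 69855/92252 = 0.757219
savings = 1 - ratio = 1 - 0.757219 = 0.242781
as a percentage: 0.242781 * 100 = 24.28%

Space savings = 1 - 69855/92252 = 24.28%


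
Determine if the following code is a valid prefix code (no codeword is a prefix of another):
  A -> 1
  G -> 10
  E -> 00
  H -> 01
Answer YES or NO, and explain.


Checking each pair (does one codeword prefix another?):
  A='1' vs G='10': prefix -- VIOLATION

NO -- this is NOT a valid prefix code. A (1) is a prefix of G (10).


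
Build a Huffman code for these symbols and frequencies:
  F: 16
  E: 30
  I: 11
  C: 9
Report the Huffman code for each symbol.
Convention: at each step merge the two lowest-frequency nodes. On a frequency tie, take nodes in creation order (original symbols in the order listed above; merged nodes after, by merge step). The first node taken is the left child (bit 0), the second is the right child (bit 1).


Huffman tree construction:
Step 1: Merge C(9) + I(11) = 20
Step 2: Merge F(16) + (C+I)(20) = 36
Step 3: Merge E(30) + (F+(C+I))(36) = 66
Read each symbol's code off the tree from the root (left child = 0, right child = 1).

Codes:
  F: 10 (length 2)
  E: 0 (length 1)
  I: 111 (length 3)
  C: 110 (length 3)
Average code length: 122/66 = 1.8485 bits/symbol


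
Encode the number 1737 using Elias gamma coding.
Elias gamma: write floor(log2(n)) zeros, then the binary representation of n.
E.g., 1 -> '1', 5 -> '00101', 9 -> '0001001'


num_bits = floor(log2(1737)) + 1 = 11
leading_zeros = num_bits - 1 = 10
binary(1737) = 11011001001

Elias gamma(1737) = '0000000000' + '11011001001' = 000000000011011001001 (21 bits)


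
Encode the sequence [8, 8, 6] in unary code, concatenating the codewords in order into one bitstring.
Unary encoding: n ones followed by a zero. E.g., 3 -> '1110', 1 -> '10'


Encode each number as n ones followed by a terminating 0:
  8 -> 111111110 (9 bits)
  8 -> 111111110 (9 bits)
  6 -> 1111110 (7 bits)
Total length = 9 + 9 + 7 = 25 bits.

Unary([8, 8, 6]) = 1111111101111111101111110 (25 bits)


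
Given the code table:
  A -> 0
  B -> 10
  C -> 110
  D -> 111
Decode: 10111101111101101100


Decoding:
10 -> B
111 -> D
10 -> B
111 -> D
110 -> C
110 -> C
110 -> C
0 -> A


Result: BDBDCCCA


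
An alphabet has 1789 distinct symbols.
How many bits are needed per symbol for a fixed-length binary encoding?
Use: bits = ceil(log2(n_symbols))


log2(1789) = 10.8049
Bracket: 2^10 = 1024 < 1789 <= 2^11 = 2048
So ceil(log2(1789)) = 11

bits = ceil(log2(1789)) = ceil(10.8049) = 11 bits


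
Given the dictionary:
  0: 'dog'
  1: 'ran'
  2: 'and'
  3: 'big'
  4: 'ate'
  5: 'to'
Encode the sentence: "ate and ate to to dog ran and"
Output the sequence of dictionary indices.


Look up each word in the dictionary:
  'ate' -> 4
  'and' -> 2
  'ate' -> 4
  'to' -> 5
  'to' -> 5
  'dog' -> 0
  'ran' -> 1
  'and' -> 2

Encoded: [4, 2, 4, 5, 5, 0, 1, 2]


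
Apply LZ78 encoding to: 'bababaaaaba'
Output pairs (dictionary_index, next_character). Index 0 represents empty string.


LZ78 encoding steps:
Dictionary: {0: ''}
Step 1: w='' (idx 0), next='b' -> output (0, 'b'), add 'b' as idx 1
Step 2: w='' (idx 0), next='a' -> output (0, 'a'), add 'a' as idx 2
Step 3: w='b' (idx 1), next='a' -> output (1, 'a'), add 'ba' as idx 3
Step 4: w='ba' (idx 3), next='a' -> output (3, 'a'), add 'baa' as idx 4
Step 5: w='a' (idx 2), next='a' -> output (2, 'a'), add 'aa' as idx 5
Step 6: w='ba' (idx 3), end of input -> output (3, '')


Encoded: [(0, 'b'), (0, 'a'), (1, 'a'), (3, 'a'), (2, 'a'), (3, '')]


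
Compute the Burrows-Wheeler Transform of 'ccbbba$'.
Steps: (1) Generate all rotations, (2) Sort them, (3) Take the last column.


Rotations (sorted):
  0: $ccbbba -> last char: a
  1: a$ccbbb -> last char: b
  2: ba$ccbb -> last char: b
  3: bba$ccb -> last char: b
  4: bbba$cc -> last char: c
  5: cbbba$c -> last char: c
  6: ccbbba$ -> last char: $


BWT = abbbcc$


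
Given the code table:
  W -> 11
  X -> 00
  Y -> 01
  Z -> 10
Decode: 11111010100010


Decoding:
11 -> W
11 -> W
10 -> Z
10 -> Z
10 -> Z
00 -> X
10 -> Z


Result: WWZZZXZ


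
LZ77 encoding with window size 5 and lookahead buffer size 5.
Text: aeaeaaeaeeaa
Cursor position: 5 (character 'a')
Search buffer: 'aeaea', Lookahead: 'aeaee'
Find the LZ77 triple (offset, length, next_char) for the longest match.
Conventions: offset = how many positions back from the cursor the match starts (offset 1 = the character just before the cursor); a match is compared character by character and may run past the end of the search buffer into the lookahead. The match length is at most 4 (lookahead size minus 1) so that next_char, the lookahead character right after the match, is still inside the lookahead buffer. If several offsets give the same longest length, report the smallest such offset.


Try each offset into the search buffer:
  offset=1 (pos 4, char 'a'): match length 1
  offset=2 (pos 3, char 'e'): match length 0
  offset=3 (pos 2, char 'a'): match length 3
  offset=4 (pos 1, char 'e'): match length 0
  offset=5 (pos 0, char 'a'): match length 4
Longest match has length 4 at offset 5.
next_char = character at position 5 + 4 = 9 -> 'e'

Best match: offset=5, length=4 (matching 'aeae' starting at position 0)
LZ77 triple: (5, 4, 'e')


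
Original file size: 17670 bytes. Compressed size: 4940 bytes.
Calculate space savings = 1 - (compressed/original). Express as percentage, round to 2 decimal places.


ratio = compressed/original = 4940/17670 = 0.27957
savings = 1 - ratio = 1 - 0.27957 = 0.72043
as a percentage: 0.72043 * 100 = 72.04%

Space savings = 1 - 4940/17670 = 72.04%


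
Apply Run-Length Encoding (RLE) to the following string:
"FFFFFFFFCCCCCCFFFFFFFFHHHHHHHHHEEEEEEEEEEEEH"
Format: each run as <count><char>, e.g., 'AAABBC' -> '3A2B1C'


Scanning runs left to right:
  i=0: run of 'F' x 8 -> '8F'
  i=8: run of 'C' x 6 -> '6C'
  i=14: run of 'F' x 8 -> '8F'
  i=22: run of 'H' x 9 -> '9H'
  i=31: run of 'E' x 12 -> '12E'
  i=43: run of 'H' x 1 -> '1H'

RLE = 8F6C8F9H12E1H


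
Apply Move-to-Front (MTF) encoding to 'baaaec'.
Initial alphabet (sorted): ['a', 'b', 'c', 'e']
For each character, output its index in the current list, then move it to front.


MTF encoding:
'b': index 1 in ['a', 'b', 'c', 'e'] -> ['b', 'a', 'c', 'e']
'a': index 1 in ['b', 'a', 'c', 'e'] -> ['a', 'b', 'c', 'e']
'a': index 0 in ['a', 'b', 'c', 'e'] -> ['a', 'b', 'c', 'e']
'a': index 0 in ['a', 'b', 'c', 'e'] -> ['a', 'b', 'c', 'e']
'e': index 3 in ['a', 'b', 'c', 'e'] -> ['e', 'a', 'b', 'c']
'c': index 3 in ['e', 'a', 'b', 'c'] -> ['c', 'e', 'a', 'b']


Output: [1, 1, 0, 0, 3, 3]


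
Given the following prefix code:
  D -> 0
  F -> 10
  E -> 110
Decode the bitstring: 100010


Decoding step by step:
Bits 10 -> F
Bits 0 -> D
Bits 0 -> D
Bits 10 -> F


Decoded message: FDDF


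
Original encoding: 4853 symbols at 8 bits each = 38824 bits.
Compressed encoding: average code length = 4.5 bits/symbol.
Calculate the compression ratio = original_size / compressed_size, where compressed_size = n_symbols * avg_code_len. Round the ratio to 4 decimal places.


original_size = n_symbols * orig_bits = 4853 * 8 = 38824 bits
compressed_size = n_symbols * avg_code_len = 4853 * 4.5 = 21838.5 bits
ratio = original_size / compressed_size = 38824 / 21838.5 = 1.7778

Compression ratio = 1.7778


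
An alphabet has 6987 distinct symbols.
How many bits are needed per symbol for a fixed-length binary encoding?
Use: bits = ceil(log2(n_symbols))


log2(6987) = 12.7705
Bracket: 2^12 = 4096 < 6987 <= 2^13 = 8192
So ceil(log2(6987)) = 13

bits = ceil(log2(6987)) = ceil(12.7705) = 13 bits


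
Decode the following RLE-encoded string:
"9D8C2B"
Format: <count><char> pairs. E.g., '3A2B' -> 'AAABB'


Expanding each <count><char> pair:
  9D -> 'DDDDDDDDD'
  8C -> 'CCCCCCCC'
  2B -> 'BB'

Decoded = DDDDDDDDDCCCCCCCCBB


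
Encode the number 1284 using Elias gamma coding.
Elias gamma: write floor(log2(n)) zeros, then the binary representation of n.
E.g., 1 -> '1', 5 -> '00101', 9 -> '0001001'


num_bits = floor(log2(1284)) + 1 = 11
leading_zeros = num_bits - 1 = 10
binary(1284) = 10100000100

Elias gamma(1284) = '0000000000' + '10100000100' = 000000000010100000100 (21 bits)


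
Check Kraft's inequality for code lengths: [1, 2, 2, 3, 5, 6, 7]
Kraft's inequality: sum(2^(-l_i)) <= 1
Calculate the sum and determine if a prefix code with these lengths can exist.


Sum = 2^(-1) + 2^(-2) + 2^(-2) + 2^(-3) + 2^(-5) + 2^(-6) + 2^(-7)
    = 0.5 + 0.25 + 0.25 + 0.125 + 0.03125 + 0.015625 + 0.0078125
    = 151/128 = 1.1796875
Since 1.1796875 > 1, Kraft's inequality is NOT satisfied.
A prefix code with these lengths CANNOT exist.

Kraft sum = 1.1796875. Not satisfied.


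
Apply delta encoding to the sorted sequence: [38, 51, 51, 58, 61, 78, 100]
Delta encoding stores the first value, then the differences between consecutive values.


First value: 38
Deltas:
  51 - 38 = 13
  51 - 51 = 0
  58 - 51 = 7
  61 - 58 = 3
  78 - 61 = 17
  100 - 78 = 22


Delta encoded: [38, 13, 0, 7, 3, 17, 22]


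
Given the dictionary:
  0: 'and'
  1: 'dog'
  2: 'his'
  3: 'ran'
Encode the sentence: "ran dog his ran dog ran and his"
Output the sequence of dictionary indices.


Look up each word in the dictionary:
  'ran' -> 3
  'dog' -> 1
  'his' -> 2
  'ran' -> 3
  'dog' -> 1
  'ran' -> 3
  'and' -> 0
  'his' -> 2

Encoded: [3, 1, 2, 3, 1, 3, 0, 2]


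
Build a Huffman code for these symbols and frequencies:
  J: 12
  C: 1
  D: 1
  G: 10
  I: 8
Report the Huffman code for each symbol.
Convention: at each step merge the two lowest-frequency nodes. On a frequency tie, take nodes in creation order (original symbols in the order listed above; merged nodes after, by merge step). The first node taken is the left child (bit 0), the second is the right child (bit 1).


Huffman tree construction:
Step 1: Merge C(1) + D(1) = 2
Step 2: Merge (C+D)(2) + I(8) = 10
Step 3: Merge G(10) + ((C+D)+I)(10) = 20
Step 4: Merge J(12) + (G+((C+D)+I))(20) = 32
Read each symbol's code off the tree from the root (left child = 0, right child = 1).

Codes:
  J: 0 (length 1)
  C: 1100 (length 4)
  D: 1101 (length 4)
  G: 10 (length 2)
  I: 111 (length 3)
Average code length: 64/32 = 2.0000 bits/symbol


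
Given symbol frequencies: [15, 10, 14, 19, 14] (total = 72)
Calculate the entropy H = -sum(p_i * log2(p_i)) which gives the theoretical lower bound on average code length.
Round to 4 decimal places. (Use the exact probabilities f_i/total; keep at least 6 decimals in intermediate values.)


Per-symbol terms -p_i * log2(p_i) with p_i = f_i/72:
  p = 15/72 = 0.208333: log2(p) = -2.263034, -p*log2(p) = 0.471466
  p = 10/72 = 0.138889: log2(p) = -2.847997, -p*log2(p) = 0.395555
  p = 14/72 = 0.194444: log2(p) = -2.362570, -p*log2(p) = 0.459389
  p = 19/72 = 0.263889: log2(p) = -1.921997, -p*log2(p) = 0.507194
  p = 14/72 = 0.194444: log2(p) = -2.362570, -p*log2(p) = 0.459389
H = 0.471466 + 0.395555 + 0.459389 + 0.507194 + 0.459389 = 2.292993

H = 2.293 bits/symbol


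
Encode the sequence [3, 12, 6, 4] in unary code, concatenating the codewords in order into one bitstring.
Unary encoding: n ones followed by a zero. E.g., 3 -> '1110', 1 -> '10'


Encode each number as n ones followed by a terminating 0:
  3 -> 1110 (4 bits)
  12 -> 1111111111110 (13 bits)
  6 -> 1111110 (7 bits)
  4 -> 11110 (5 bits)
Total length = 4 + 13 + 7 + 5 = 29 bits.

Unary([3, 12, 6, 4]) = 11101111111111110111111011110 (29 bits)


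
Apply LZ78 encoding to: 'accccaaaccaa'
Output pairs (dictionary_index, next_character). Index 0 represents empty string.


LZ78 encoding steps:
Dictionary: {0: ''}
Step 1: w='' (idx 0), next='a' -> output (0, 'a'), add 'a' as idx 1
Step 2: w='' (idx 0), next='c' -> output (0, 'c'), add 'c' as idx 2
Step 3: w='c' (idx 2), next='c' -> output (2, 'c'), add 'cc' as idx 3
Step 4: w='c' (idx 2), next='a' -> output (2, 'a'), add 'ca' as idx 4
Step 5: w='a' (idx 1), next='a' -> output (1, 'a'), add 'aa' as idx 5
Step 6: w='cc' (idx 3), next='a' -> output (3, 'a'), add 'cca' as idx 6
Step 7: w='a' (idx 1), end of input -> output (1, '')


Encoded: [(0, 'a'), (0, 'c'), (2, 'c'), (2, 'a'), (1, 'a'), (3, 'a'), (1, '')]


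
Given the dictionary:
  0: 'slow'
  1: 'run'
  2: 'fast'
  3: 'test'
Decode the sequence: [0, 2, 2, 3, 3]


Look up each index in the dictionary:
  0 -> 'slow'
  2 -> 'fast'
  2 -> 'fast'
  3 -> 'test'
  3 -> 'test'

Decoded: "slow fast fast test test"


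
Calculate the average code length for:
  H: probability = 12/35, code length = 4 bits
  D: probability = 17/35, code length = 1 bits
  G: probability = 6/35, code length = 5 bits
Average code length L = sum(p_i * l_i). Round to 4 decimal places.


Weighted contributions p_i * l_i:
  H: (12/35) * 4 = 48/35
  D: (17/35) * 1 = 17/35
  G: (6/35) * 5 = 30/35
Sum = (48 + 17 + 30)/35 = 95/35

L = 95/35 = 2.7143 bits/symbol


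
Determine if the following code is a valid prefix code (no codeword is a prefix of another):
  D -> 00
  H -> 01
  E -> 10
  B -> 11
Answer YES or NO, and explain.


Checking each pair (does one codeword prefix another?):
  D='00' vs H='01': no prefix
  D='00' vs E='10': no prefix
  D='00' vs B='11': no prefix
  H='01' vs D='00': no prefix
  H='01' vs E='10': no prefix
  H='01' vs B='11': no prefix
  E='10' vs D='00': no prefix
  E='10' vs H='01': no prefix
  E='10' vs B='11': no prefix
  B='11' vs D='00': no prefix
  B='11' vs H='01': no prefix
  B='11' vs E='10': no prefix
No violation found over all pairs.

YES -- this is a valid prefix code. No codeword is a prefix of any other codeword.


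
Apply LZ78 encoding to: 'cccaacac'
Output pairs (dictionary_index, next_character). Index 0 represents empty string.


LZ78 encoding steps:
Dictionary: {0: ''}
Step 1: w='' (idx 0), next='c' -> output (0, 'c'), add 'c' as idx 1
Step 2: w='c' (idx 1), next='c' -> output (1, 'c'), add 'cc' as idx 2
Step 3: w='' (idx 0), next='a' -> output (0, 'a'), add 'a' as idx 3
Step 4: w='a' (idx 3), next='c' -> output (3, 'c'), add 'ac' as idx 4
Step 5: w='ac' (idx 4), end of input -> output (4, '')


Encoded: [(0, 'c'), (1, 'c'), (0, 'a'), (3, 'c'), (4, '')]


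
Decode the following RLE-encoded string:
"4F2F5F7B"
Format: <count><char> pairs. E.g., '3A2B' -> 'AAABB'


Expanding each <count><char> pair:
  4F -> 'FFFF'
  2F -> 'FF'
  5F -> 'FFFFF'
  7B -> 'BBBBBBB'

Decoded = FFFFFFFFFFFBBBBBBB


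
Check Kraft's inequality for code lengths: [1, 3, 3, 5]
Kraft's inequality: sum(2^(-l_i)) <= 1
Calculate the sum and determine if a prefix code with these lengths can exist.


Sum = 2^(-1) + 2^(-3) + 2^(-3) + 2^(-5)
    = 0.5 + 0.125 + 0.125 + 0.03125
    = 25/32 = 0.78125
Since 0.78125 <= 1, Kraft's inequality IS satisfied.
A prefix code with these lengths CAN exist.

Kraft sum = 0.78125. Satisfied.


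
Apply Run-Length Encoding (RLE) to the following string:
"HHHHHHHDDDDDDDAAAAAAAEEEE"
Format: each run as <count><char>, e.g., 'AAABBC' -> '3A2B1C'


Scanning runs left to right:
  i=0: run of 'H' x 7 -> '7H'
  i=7: run of 'D' x 7 -> '7D'
  i=14: run of 'A' x 7 -> '7A'
  i=21: run of 'E' x 4 -> '4E'

RLE = 7H7D7A4E
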